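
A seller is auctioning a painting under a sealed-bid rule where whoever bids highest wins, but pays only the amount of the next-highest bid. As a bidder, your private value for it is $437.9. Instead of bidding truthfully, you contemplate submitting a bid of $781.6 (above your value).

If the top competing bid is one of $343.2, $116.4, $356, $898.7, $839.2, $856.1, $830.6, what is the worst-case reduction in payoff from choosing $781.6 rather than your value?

$0

$343.2: same outcome either way → loss $0.
$116.4: same outcome either way → loss $0.
$356: same outcome either way → loss $0.
$898.7: same outcome either way → loss $0.
$839.2: same outcome either way → loss $0.
$856.1: same outcome either way → loss $0.
$830.6: same outcome either way → loss $0.
Maximum loss: $0.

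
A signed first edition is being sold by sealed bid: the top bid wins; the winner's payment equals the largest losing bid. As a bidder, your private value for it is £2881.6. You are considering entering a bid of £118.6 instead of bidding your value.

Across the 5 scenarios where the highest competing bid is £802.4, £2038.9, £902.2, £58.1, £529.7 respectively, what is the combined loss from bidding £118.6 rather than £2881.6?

£7253.2

The deviation costs you only when the competing bid falls strictly between £118.6 and £2881.6; elsewhere both bids give the same outcome.
£802.4: truthful payoff £2079.2, deviation payoff £0 → loss £2079.2.
£2038.9: truthful payoff £842.7, deviation payoff £0 → loss £842.7.
£902.2: truthful payoff £1979.4, deviation payoff £0 → loss £1979.4.
£58.1: outcomes coincide → loss £0.
£529.7: truthful payoff £2351.9, deviation payoff £0 → loss £2351.9.
Total loss = £2079.2 + £842.7 + £1979.4 + £2351.9 = £7253.2.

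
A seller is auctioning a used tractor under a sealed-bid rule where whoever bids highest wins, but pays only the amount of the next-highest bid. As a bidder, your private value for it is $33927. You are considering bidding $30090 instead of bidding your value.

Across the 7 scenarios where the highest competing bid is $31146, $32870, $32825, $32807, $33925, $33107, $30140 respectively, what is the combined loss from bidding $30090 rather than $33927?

$10669

The deviation costs you only when the competing bid falls strictly between $30090 and $33927; elsewhere both bids give the same outcome.
$31146: truthful payoff $2781, deviation payoff $0 → loss $2781.
$32870: truthful payoff $1057, deviation payoff $0 → loss $1057.
$32825: truthful payoff $1102, deviation payoff $0 → loss $1102.
$32807: truthful payoff $1120, deviation payoff $0 → loss $1120.
$33925: truthful payoff $2, deviation payoff $0 → loss $2.
$33107: truthful payoff $820, deviation payoff $0 → loss $820.
$30140: truthful payoff $3787, deviation payoff $0 → loss $3787.
Total loss = $2781 + $1057 + $1102 + $1120 + $2 + $820 + $3787 = $10669.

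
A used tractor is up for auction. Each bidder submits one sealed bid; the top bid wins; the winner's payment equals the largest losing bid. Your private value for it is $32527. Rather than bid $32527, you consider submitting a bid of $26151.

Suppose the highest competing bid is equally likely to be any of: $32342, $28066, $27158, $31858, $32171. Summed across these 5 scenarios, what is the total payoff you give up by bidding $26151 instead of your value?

$11040

The deviation costs you only when the competing bid falls strictly between $26151 and $32527; elsewhere both bids give the same outcome.
$32342: truthful payoff $185, deviation payoff $0 → loss $185.
$28066: truthful payoff $4461, deviation payoff $0 → loss $4461.
$27158: truthful payoff $5369, deviation payoff $0 → loss $5369.
$31858: truthful payoff $669, deviation payoff $0 → loss $669.
$32171: truthful payoff $356, deviation payoff $0 → loss $356.
Total loss = $185 + $4461 + $5369 + $669 + $356 = $11040.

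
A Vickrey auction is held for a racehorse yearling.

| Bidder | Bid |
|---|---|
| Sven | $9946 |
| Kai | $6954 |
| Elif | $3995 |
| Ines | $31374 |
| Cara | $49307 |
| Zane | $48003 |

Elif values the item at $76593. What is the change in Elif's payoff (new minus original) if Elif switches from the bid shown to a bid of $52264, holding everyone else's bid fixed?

The highest bid among the other bidders is $49307; Elif's bid doesn't change that.
Original bid $3995: Elif is not highest (top rival bid is $49307); payoff $0.
Alternative bid $52264: Elif is highest, pays the top rival bid $49307; payoff $76593 − $49307 = $27286.
Change in payoff = $27286 − ($0) = $27286.

$27286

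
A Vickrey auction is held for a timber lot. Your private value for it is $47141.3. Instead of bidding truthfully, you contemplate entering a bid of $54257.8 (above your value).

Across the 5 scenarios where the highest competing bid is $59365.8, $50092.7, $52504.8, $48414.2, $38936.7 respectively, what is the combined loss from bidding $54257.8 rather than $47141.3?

The deviation costs you only when the competing bid falls strictly between $47141.3 and $54257.8; elsewhere both bids give the same outcome.
$59365.8: outcomes coincide → loss $0.
$50092.7: truthful payoff $0, deviation payoff −$2951.4 → loss $2951.4.
$52504.8: truthful payoff $0, deviation payoff −$5363.5 → loss $5363.5.
$48414.2: truthful payoff $0, deviation payoff −$1272.9 → loss $1272.9.
$38936.7: outcomes coincide → loss $0.
Total loss = $2951.4 + $5363.5 + $1272.9 = $9587.8.
In a second-price auction your bid sets only whether you win, not what you pay, so bidding your true value is weakly dominant.

$9587.8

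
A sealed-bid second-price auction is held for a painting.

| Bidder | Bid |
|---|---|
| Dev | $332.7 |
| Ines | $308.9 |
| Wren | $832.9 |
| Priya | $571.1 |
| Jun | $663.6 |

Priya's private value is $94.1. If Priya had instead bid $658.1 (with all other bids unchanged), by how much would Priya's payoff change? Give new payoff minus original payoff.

$0

The highest bid among the other bidders is $832.9; Priya's bid doesn't change that.
Original bid $571.1: Priya is not highest (top rival bid is $832.9); payoff $0.
Alternative bid $658.1: Priya is not highest (top rival bid is $832.9); payoff $0.
Change in payoff = $0 − ($0) = $0.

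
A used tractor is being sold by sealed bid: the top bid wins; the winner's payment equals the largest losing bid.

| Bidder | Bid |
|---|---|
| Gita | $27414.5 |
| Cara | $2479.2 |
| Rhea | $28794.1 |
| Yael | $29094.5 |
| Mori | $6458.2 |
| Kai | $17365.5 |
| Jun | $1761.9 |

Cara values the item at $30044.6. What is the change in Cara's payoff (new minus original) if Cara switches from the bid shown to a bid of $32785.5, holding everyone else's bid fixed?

The highest bid among the other bidders is $29094.5; Cara's bid doesn't change that.
Original bid $2479.2: Cara is not highest (top rival bid is $29094.5); payoff $0.
Alternative bid $32785.5: Cara is highest, pays the top rival bid $29094.5; payoff $30044.6 − $29094.5 = $950.1.
Change in payoff = $950.1 − ($0) = $950.1.

$950.1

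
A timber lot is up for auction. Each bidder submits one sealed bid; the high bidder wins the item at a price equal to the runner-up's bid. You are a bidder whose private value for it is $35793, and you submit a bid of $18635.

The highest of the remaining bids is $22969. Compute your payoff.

Your bid $18635 is below the highest competing bid $22969, so you lose.
A losing bidder pays nothing and receives nothing: payoff = $0.

$0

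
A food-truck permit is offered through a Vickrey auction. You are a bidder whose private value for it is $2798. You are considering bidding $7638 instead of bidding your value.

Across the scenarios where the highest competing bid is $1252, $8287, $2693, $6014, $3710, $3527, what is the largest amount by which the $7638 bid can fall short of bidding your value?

$3216

$1252: same outcome either way → loss $0.
$8287: same outcome either way → loss $0.
$2693: same outcome either way → loss $0.
$6014: truthful gives $0, deviation gives −$3216 → loss $3216.
$3710: truthful gives $0, deviation gives −$912 → loss $912.
$3527: truthful gives $0, deviation gives −$729 → loss $729.
Maximum loss: $3216.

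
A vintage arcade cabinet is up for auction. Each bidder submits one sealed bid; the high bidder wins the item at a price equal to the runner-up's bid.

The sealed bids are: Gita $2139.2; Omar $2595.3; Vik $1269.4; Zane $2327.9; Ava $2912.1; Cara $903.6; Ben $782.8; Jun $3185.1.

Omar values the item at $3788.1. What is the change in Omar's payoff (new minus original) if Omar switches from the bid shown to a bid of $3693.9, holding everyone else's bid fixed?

$603

The highest bid among the other bidders is $3185.1; Omar's bid doesn't change that.
Original bid $2595.3: Omar is not highest (top rival bid is $3185.1); payoff $0.
Alternative bid $3693.9: Omar is highest, pays the top rival bid $3185.1; payoff $3788.1 − $3185.1 = $603.
Change in payoff = $603 − ($0) = $603.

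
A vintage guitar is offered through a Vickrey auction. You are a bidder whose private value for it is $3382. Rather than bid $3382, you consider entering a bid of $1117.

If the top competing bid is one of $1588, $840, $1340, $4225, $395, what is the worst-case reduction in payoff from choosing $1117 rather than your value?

$1588: truthful gives $1794, deviation gives $0 → loss $1794.
$840: same outcome either way → loss $0.
$1340: truthful gives $2042, deviation gives $0 → loss $2042.
$4225: same outcome either way → loss $0.
$395: same outcome either way → loss $0.
Maximum loss: $2042.

$2042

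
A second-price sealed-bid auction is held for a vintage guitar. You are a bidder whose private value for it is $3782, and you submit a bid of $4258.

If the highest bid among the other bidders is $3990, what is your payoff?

Your bid $4258 exceeds the highest competing bid $3990, so you win.
In a second-price auction the winner pays the second-highest bid, $3990.
Payoff = value − price = $3782 − $3990 = −$208.

−$208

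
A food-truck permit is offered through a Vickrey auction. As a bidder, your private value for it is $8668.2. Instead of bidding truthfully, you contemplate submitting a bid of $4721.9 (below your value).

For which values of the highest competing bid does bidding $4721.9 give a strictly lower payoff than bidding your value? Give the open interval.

($4721.9, $8668.2)

If the competing bid is below $4721.9, both bids win at the same price — no difference.
If it is above $8668.2, both bids lose — no difference.
If it lies strictly between $4721.9 and $8668.2, bidding your value wins at a price below your value (positive payoff) while bidding $4721.9 loses (payoff 0).
So the deviation strictly hurts on the open interval ($4721.9, $8668.2).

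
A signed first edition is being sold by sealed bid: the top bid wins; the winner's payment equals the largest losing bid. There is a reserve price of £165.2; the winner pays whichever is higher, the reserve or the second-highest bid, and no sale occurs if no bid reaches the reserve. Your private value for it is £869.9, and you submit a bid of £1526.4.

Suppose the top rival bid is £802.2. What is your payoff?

£67.7

Your bid £1526.4 is the highest and exceeds the reserve.
Price = max(second-highest bid, reserve) = max(£802.2, £165.2) = £802.2.
Payoff = £869.9 − £802.2 = £67.7.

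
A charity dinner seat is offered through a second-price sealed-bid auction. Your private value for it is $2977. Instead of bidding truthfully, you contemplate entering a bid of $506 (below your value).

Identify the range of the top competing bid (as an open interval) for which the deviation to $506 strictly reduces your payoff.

($506, $2977)

If the competing bid is below $506, both bids win at the same price — no difference.
If it is above $2977, both bids lose — no difference.
If it lies strictly between $506 and $2977, bidding your value wins at a price below your value (positive payoff) while bidding $506 loses (payoff 0).
So the deviation strictly hurts on the open interval ($506, $2977).
Because the price is fixed by the runner-up's bid, deviating from your value can only change a good outcome into a bad one — never the reverse.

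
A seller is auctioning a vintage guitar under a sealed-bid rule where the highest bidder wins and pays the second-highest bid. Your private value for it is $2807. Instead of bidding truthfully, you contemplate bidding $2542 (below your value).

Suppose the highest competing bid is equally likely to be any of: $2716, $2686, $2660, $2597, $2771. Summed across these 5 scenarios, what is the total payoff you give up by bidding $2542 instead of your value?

$605

The deviation costs you only when the competing bid falls strictly between $2542 and $2807; elsewhere both bids give the same outcome.
$2716: truthful payoff $91, deviation payoff $0 → loss $91.
$2686: truthful payoff $121, deviation payoff $0 → loss $121.
$2660: truthful payoff $147, deviation payoff $0 → loss $147.
$2597: truthful payoff $210, deviation payoff $0 → loss $210.
$2771: truthful payoff $36, deviation payoff $0 → loss $36.
Total loss = $91 + $121 + $147 + $210 + $36 = $605.
In a second-price auction your bid sets only whether you win, not what you pay, so bidding your true value is weakly dominant.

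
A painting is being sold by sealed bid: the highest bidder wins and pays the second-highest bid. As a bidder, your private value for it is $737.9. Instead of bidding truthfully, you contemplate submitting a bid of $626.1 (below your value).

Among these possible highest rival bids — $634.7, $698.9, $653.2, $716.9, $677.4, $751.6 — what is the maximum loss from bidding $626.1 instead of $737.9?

$634.7: truthful gives $103.2, deviation gives $0 → loss $103.2.
$698.9: truthful gives $39, deviation gives $0 → loss $39.
$653.2: truthful gives $84.7, deviation gives $0 → loss $84.7.
$716.9: truthful gives $21, deviation gives $0 → loss $21.
$677.4: truthful gives $60.5, deviation gives $0 → loss $60.5.
$751.6: same outcome either way → loss $0.
Maximum loss: $103.2.

$103.2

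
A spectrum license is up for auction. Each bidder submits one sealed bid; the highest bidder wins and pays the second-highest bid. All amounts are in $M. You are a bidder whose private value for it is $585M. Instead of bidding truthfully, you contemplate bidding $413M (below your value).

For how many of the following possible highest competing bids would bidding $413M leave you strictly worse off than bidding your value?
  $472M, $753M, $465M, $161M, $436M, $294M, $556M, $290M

4

The deviation hurts exactly when the highest competing bid lies strictly between $413M and $585M — underbidding then forfeits a profitable win.
$472M: inside the interval → strictly worse (loss $113M).
$753M: above both → same outcome either way.
$465M: inside the interval → strictly worse (loss $120M).
$161M: below both → same outcome either way.
$436M: inside the interval → strictly worse (loss $149M).
$294M: below both → same outcome either way.
$556M: inside the interval → strictly worse (loss $29M).
$290M: below both → same outcome either way.
Count: 4.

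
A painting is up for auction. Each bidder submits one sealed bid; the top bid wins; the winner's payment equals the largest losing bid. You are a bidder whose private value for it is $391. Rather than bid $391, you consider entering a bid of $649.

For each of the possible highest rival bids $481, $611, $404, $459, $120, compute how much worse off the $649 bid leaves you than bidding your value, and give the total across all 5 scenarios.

The deviation costs you only when the competing bid falls strictly between $391 and $649; elsewhere both bids give the same outcome.
$481: truthful payoff $0, deviation payoff −$90 → loss $90.
$611: truthful payoff $0, deviation payoff −$220 → loss $220.
$404: truthful payoff $0, deviation payoff −$13 → loss $13.
$459: truthful payoff $0, deviation payoff −$68 → loss $68.
$120: outcomes coincide → loss $0.
Total loss = $90 + $220 + $13 + $68 = $391.

$391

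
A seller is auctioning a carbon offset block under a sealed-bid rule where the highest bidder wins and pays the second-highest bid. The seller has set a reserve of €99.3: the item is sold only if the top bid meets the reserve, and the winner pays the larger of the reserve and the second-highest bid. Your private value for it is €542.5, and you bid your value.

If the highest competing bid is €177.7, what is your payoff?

€364.8

Your bid €542.5 is the highest and exceeds the reserve.
Price = max(second-highest bid, reserve) = max(€177.7, €99.3) = €177.7.
Payoff = €542.5 − €177.7 = €364.8.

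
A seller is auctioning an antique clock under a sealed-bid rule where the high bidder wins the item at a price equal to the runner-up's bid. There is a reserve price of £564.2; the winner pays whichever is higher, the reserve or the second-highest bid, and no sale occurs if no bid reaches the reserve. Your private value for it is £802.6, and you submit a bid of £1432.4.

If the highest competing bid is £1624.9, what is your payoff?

£0

Your bid £1432.4 is below the highest competing bid £1624.9, so you lose. Payoff £0.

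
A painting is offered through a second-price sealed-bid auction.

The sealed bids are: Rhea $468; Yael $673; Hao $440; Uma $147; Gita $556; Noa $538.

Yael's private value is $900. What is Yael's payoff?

$344

Highest bid: Yael at $673, so Yael wins.
Second-highest bid: Gita at $556 — that is the price the winner pays.
Yael's payoff = value − price = $900 − $556 = $344.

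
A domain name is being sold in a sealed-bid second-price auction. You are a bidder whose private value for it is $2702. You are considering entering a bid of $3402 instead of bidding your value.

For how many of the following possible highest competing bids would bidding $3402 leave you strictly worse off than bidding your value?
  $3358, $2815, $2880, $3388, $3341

5

The deviation hurts exactly when the highest competing bid lies strictly between $2702 and $3402 — overbidding then wins at a price above your value.
$3358: inside the interval → strictly worse (loss $656).
$2815: inside the interval → strictly worse (loss $113).
$2880: inside the interval → strictly worse (loss $178).
$3388: inside the interval → strictly worse (loss $686).
$3341: inside the interval → strictly worse (loss $639).
Count: 5.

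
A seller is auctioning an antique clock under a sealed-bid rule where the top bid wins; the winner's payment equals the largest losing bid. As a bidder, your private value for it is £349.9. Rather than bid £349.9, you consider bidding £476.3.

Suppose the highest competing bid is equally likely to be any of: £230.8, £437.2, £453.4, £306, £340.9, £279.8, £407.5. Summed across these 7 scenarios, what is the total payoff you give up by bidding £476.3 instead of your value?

£248.4

The deviation costs you only when the competing bid falls strictly between £349.9 and £476.3; elsewhere both bids give the same outcome.
£230.8: outcomes coincide → loss £0.
£437.2: truthful payoff £0, deviation payoff −£87.3 → loss £87.3.
£453.4: truthful payoff £0, deviation payoff −£103.5 → loss £103.5.
£306: outcomes coincide → loss £0.
£340.9: outcomes coincide → loss £0.
£279.8: outcomes coincide → loss £0.
£407.5: truthful payoff £0, deviation payoff −£57.6 → loss £57.6.
Total loss = £87.3 + £103.5 + £57.6 = £248.4.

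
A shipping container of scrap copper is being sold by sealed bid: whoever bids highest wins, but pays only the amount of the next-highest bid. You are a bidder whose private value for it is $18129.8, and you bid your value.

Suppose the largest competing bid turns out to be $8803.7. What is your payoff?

Your bid $18129.8 exceeds the highest competing bid $8803.7, so you win.
In a second-price auction the winner pays the second-highest bid, $8803.7.
Payoff = value − price = $18129.8 − $8803.7 = $9326.1.

$9326.1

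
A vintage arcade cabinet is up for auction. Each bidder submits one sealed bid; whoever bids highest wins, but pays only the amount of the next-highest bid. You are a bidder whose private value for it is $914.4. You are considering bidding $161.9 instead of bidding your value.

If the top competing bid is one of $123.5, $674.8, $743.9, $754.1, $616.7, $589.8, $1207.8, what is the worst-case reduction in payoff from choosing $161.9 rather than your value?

$123.5: same outcome either way → loss $0.
$674.8: truthful gives $239.6, deviation gives $0 → loss $239.6.
$743.9: truthful gives $170.5, deviation gives $0 → loss $170.5.
$754.1: truthful gives $160.3, deviation gives $0 → loss $160.3.
$616.7: truthful gives $297.7, deviation gives $0 → loss $297.7.
$589.8: truthful gives $324.6, deviation gives $0 → loss $324.6.
$1207.8: same outcome either way → loss $0.
Maximum loss: $324.6.

$324.6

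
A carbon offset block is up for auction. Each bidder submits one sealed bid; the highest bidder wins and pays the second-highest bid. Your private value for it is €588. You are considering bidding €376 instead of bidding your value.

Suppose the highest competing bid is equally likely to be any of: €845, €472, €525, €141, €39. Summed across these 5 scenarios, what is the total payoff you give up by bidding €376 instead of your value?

€179

The deviation costs you only when the competing bid falls strictly between €376 and €588; elsewhere both bids give the same outcome.
€845: outcomes coincide → loss €0.
€472: truthful payoff €116, deviation payoff €0 → loss €116.
€525: truthful payoff €63, deviation payoff €0 → loss €63.
€141: outcomes coincide → loss €0.
€39: outcomes coincide → loss €0.
Total loss = €116 + €63 = €179.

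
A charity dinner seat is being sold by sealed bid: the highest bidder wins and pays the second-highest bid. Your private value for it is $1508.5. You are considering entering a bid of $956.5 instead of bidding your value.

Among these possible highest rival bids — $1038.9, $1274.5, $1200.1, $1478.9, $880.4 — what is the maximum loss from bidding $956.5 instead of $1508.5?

$469.6

$1038.9: truthful gives $469.6, deviation gives $0 → loss $469.6.
$1274.5: truthful gives $234, deviation gives $0 → loss $234.
$1200.1: truthful gives $308.4, deviation gives $0 → loss $308.4.
$1478.9: truthful gives $29.6, deviation gives $0 → loss $29.6.
$880.4: same outcome either way → loss $0.
Maximum loss: $469.6.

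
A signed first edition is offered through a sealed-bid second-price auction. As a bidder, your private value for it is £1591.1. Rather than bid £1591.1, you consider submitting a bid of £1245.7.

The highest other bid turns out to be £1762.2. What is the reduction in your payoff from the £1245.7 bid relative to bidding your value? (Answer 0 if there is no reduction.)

Bidding your value £1591.1: you lose (since £1591.1 < £1762.2). Payoff £0.
Bidding £1245.7: you lose. Payoff £0.
Difference = £0 − £0 = £0; both bids lead to the same outcome because the competing bid is above both your value and your alternative bid.

£0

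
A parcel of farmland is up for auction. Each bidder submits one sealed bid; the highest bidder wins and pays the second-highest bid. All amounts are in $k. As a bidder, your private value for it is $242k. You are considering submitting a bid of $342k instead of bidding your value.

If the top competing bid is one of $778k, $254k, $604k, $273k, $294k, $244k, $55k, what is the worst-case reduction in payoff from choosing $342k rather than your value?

$778k: same outcome either way → loss $0k.
$254k: truthful gives $0k, deviation gives −$12k → loss $12k.
$604k: same outcome either way → loss $0k.
$273k: truthful gives $0k, deviation gives −$31k → loss $31k.
$294k: truthful gives $0k, deviation gives −$52k → loss $52k.
$244k: truthful gives $0k, deviation gives −$2k → loss $2k.
$55k: same outcome either way → loss $0k.
Maximum loss: $52k.

$52k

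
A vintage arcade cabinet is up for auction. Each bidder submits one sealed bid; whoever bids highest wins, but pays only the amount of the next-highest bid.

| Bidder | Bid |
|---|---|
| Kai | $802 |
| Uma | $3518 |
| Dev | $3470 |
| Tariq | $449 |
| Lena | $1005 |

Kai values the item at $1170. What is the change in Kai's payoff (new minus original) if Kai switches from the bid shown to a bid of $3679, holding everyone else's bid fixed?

−$2348

The highest bid among the other bidders is $3518; Kai's bid doesn't change that.
Original bid $802: Kai is not highest (top rival bid is $3518); payoff $0.
Alternative bid $3679: Kai is highest, pays the top rival bid $3518; payoff $1170 − $3518 = −$2348.
Change in payoff = −$2348 − ($0) = −$2348.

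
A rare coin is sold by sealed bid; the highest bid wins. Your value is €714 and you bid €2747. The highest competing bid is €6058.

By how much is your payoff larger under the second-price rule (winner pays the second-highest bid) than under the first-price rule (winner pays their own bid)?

€0

Your bid €2747 is below €6058, so you lose under either rule.
Payoff is €0 in both cases; difference = €0.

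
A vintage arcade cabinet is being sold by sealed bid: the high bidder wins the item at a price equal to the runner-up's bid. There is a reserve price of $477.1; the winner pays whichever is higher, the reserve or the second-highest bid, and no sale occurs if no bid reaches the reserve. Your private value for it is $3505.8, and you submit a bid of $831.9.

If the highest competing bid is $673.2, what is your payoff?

$2832.6

Your bid $831.9 is the highest and exceeds the reserve.
Price = max(second-highest bid, reserve) = max($673.2, $477.1) = $673.2.
Payoff = $3505.8 − $673.2 = $2832.6.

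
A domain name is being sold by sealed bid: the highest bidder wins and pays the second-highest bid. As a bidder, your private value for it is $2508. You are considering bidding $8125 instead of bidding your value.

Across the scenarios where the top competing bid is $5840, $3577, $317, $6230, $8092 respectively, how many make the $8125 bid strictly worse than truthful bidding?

The deviation hurts exactly when the highest competing bid lies strictly between $2508 and $8125 — overbidding then wins at a price above your value.
$5840: inside the interval → strictly worse (loss $3332).
$3577: inside the interval → strictly worse (loss $1069).
$317: below both → same outcome either way.
$6230: inside the interval → strictly worse (loss $3722).
$8092: inside the interval → strictly worse (loss $5584).
Count: 4.

4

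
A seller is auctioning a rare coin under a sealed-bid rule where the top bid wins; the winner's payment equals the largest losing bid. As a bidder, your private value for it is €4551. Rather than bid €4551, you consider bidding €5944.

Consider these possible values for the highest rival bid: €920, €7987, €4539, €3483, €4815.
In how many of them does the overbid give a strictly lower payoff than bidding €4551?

The deviation hurts exactly when the highest competing bid lies strictly between €4551 and €5944 — overbidding then wins at a price above your value.
€920: below both → same outcome either way.
€7987: above both → same outcome either way.
€4539: below both → same outcome either way.
€3483: below both → same outcome either way.
€4815: inside the interval → strictly worse (loss €264).
Count: 1.

1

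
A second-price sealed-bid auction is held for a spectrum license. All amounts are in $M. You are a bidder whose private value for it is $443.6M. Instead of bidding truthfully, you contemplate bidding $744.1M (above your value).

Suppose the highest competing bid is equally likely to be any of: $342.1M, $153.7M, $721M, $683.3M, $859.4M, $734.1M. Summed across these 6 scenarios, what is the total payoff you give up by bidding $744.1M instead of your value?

$807.6M

The deviation costs you only when the competing bid falls strictly between $443.6M and $744.1M; elsewhere both bids give the same outcome.
$342.1M: outcomes coincide → loss $0M.
$153.7M: outcomes coincide → loss $0M.
$721M: truthful payoff $0M, deviation payoff −$277.4M → loss $277.4M.
$683.3M: truthful payoff $0M, deviation payoff −$239.7M → loss $239.7M.
$859.4M: outcomes coincide → loss $0M.
$734.1M: truthful payoff $0M, deviation payoff −$290.5M → loss $290.5M.
Total loss = $277.4M + $239.7M + $290.5M = $807.6M.
In a second-price auction your bid sets only whether you win, not what you pay, so bidding your true value is weakly dominant.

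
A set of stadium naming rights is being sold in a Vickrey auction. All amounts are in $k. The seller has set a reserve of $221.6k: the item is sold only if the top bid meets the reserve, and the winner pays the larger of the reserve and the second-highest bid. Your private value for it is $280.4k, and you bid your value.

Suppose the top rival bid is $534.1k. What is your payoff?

Your bid $280.4k is below the highest competing bid $534.1k, so you lose. Payoff $0k.

$0k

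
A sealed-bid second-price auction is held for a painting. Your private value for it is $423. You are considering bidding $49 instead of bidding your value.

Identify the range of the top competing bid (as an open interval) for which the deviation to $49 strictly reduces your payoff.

($49, $423)

If the competing bid is below $49, both bids win at the same price — no difference.
If it is above $423, both bids lose — no difference.
If it lies strictly between $49 and $423, bidding your value wins at a price below your value (positive payoff) while bidding $49 loses (payoff 0).
So the deviation strictly hurts on the open interval ($49, $423).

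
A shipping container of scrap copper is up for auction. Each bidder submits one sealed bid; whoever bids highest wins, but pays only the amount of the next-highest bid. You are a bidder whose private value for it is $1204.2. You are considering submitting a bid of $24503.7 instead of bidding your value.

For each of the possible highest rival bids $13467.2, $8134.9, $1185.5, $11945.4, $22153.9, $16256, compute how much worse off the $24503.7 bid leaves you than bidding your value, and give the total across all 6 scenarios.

$65936.4

The deviation costs you only when the competing bid falls strictly between $1204.2 and $24503.7; elsewhere both bids give the same outcome.
$13467.2: truthful payoff $0, deviation payoff −$12263 → loss $12263.
$8134.9: truthful payoff $0, deviation payoff −$6930.7 → loss $6930.7.
$1185.5: outcomes coincide → loss $0.
$11945.4: truthful payoff $0, deviation payoff −$10741.2 → loss $10741.2.
$22153.9: truthful payoff $0, deviation payoff −$20949.7 → loss $20949.7.
$16256: truthful payoff $0, deviation payoff −$15051.8 → loss $15051.8.
Total loss = $12263 + $6930.7 + $10741.2 + $20949.7 + $15051.8 = $65936.4.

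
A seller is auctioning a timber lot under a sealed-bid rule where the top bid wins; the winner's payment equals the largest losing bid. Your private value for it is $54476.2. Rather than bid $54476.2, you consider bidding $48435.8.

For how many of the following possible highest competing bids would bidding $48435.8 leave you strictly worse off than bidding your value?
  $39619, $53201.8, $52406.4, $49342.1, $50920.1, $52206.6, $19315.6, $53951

The deviation hurts exactly when the highest competing bid lies strictly between $48435.8 and $54476.2 — underbidding then forfeits a profitable win.
$39619: below both → same outcome either way.
$53201.8: inside the interval → strictly worse (loss $1274.4).
$52406.4: inside the interval → strictly worse (loss $2069.8).
$49342.1: inside the interval → strictly worse (loss $5134.1).
$50920.1: inside the interval → strictly worse (loss $3556.1).
$52206.6: inside the interval → strictly worse (loss $2269.6).
$19315.6: below both → same outcome either way.
$53951: inside the interval → strictly worse (loss $525.2).
Count: 6.

6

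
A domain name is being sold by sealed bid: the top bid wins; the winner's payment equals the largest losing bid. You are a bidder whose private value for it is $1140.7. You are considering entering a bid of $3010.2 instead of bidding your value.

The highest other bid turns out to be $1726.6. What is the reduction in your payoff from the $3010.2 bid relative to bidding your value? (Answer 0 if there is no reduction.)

Bidding your value $1140.7: you lose (since $1140.7 < $1726.6). Payoff $0.
Bidding $3010.2: you win and pay $1726.6. Payoff $1140.7 − $1726.6 = −$585.9.
The competing bid $1726.6 lies between your value and your inflated bid, so overbidding wins an item priced above your value.
Loss from deviating = $0 − (−$585.9) = $585.9.
In a second-price auction your bid sets only whether you win, not what you pay, so bidding your true value is weakly dominant.

$585.9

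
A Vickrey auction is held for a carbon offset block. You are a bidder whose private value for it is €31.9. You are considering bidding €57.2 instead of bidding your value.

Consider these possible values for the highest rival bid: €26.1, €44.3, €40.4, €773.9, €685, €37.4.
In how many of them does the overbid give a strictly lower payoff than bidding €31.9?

The deviation hurts exactly when the highest competing bid lies strictly between €31.9 and €57.2 — overbidding then wins at a price above your value.
€26.1: below both → same outcome either way.
€44.3: inside the interval → strictly worse (loss €12.4).
€40.4: inside the interval → strictly worse (loss €8.5).
€773.9: above both → same outcome either way.
€685: above both → same outcome either way.
€37.4: inside the interval → strictly worse (loss €5.5).
Count: 3.

3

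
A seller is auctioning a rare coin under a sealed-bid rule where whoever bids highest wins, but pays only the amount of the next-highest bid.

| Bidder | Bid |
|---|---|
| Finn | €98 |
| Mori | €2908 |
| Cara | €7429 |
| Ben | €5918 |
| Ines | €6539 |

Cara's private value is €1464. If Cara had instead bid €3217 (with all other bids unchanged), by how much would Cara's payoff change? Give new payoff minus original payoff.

€5075

The highest bid among the other bidders is €6539; Cara's bid doesn't change that.
Original bid €7429: Cara is highest, pays the top rival bid €6539; payoff €1464 − €6539 = −€5075.
Alternative bid €3217: Cara is not highest (top rival bid is €6539); payoff €0.
Change in payoff = €0 − (−€5075) = €5075.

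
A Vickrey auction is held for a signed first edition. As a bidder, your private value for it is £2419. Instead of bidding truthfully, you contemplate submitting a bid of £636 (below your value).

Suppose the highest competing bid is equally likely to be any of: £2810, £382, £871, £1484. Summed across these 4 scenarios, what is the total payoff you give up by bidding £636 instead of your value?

£2483

The deviation costs you only when the competing bid falls strictly between £636 and £2419; elsewhere both bids give the same outcome.
£2810: outcomes coincide → loss £0.
£382: outcomes coincide → loss £0.
£871: truthful payoff £1548, deviation payoff £0 → loss £1548.
£1484: truthful payoff £935, deviation payoff £0 → loss £935.
Total loss = £1548 + £935 = £2483.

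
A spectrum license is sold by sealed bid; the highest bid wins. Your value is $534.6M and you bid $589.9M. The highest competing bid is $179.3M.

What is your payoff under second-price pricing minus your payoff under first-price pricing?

$410.6M

You have the highest bid, so you win under either rule.
Second-price: pay $179.3M → payoff $355.3M.
First-price: pay your own bid $589.9M → payoff −$55.3M.
Difference = $355.3M − (−$55.3M) = $410.6M.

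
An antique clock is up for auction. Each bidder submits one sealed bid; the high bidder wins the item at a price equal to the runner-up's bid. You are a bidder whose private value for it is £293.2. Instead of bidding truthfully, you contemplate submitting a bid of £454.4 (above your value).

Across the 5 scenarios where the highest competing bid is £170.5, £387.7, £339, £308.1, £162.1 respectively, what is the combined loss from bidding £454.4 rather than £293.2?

The deviation costs you only when the competing bid falls strictly between £293.2 and £454.4; elsewhere both bids give the same outcome.
£170.5: outcomes coincide → loss £0.
£387.7: truthful payoff £0, deviation payoff −£94.5 → loss £94.5.
£339: truthful payoff £0, deviation payoff −£45.8 → loss £45.8.
£308.1: truthful payoff £0, deviation payoff −£14.9 → loss £14.9.
£162.1: outcomes coincide → loss £0.
Total loss = £94.5 + £45.8 + £14.9 = £155.2.

£155.2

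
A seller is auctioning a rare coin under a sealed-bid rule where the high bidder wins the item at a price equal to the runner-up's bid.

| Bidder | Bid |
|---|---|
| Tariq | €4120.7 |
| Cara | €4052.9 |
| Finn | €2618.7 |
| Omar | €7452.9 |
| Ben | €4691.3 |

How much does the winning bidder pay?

Highest bid: Omar at €7452.9, so Omar wins.
Second-highest bid: Ben at €4691.3 — that is the price the winner pays.

€4691.3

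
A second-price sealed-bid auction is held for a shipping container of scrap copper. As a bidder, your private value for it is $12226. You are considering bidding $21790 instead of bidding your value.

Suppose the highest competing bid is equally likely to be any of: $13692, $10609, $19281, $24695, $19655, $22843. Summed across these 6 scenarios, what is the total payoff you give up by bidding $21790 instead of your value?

$15950

The deviation costs you only when the competing bid falls strictly between $12226 and $21790; elsewhere both bids give the same outcome.
$13692: truthful payoff $0, deviation payoff −$1466 → loss $1466.
$10609: outcomes coincide → loss $0.
$19281: truthful payoff $0, deviation payoff −$7055 → loss $7055.
$24695: outcomes coincide → loss $0.
$19655: truthful payoff $0, deviation payoff −$7429 → loss $7429.
$22843: outcomes coincide → loss $0.
Total loss = $1466 + $7055 + $7429 = $15950.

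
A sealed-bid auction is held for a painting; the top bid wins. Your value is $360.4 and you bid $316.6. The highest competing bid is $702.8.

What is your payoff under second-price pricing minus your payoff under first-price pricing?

Your bid $316.6 is below $702.8, so you lose under either rule.
Payoff is $0 in both cases; difference = $0.

$0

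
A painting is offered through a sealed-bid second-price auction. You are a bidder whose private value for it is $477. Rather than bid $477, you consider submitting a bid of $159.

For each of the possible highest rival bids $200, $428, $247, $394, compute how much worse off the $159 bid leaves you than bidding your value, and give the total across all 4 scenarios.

$639

The deviation costs you only when the competing bid falls strictly between $159 and $477; elsewhere both bids give the same outcome.
$200: truthful payoff $277, deviation payoff $0 → loss $277.
$428: truthful payoff $49, deviation payoff $0 → loss $49.
$247: truthful payoff $230, deviation payoff $0 → loss $230.
$394: truthful payoff $83, deviation payoff $0 → loss $83.
Total loss = $277 + $49 + $230 + $83 = $639.
Because the price is fixed by the runner-up's bid, deviating from your value can only change a good outcome into a bad one — never the reverse.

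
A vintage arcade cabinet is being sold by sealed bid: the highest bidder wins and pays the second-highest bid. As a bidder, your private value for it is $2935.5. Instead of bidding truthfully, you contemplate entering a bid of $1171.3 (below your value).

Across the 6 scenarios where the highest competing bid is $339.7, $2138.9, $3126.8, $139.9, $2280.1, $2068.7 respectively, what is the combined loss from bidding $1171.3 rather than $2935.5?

$2318.8

The deviation costs you only when the competing bid falls strictly between $1171.3 and $2935.5; elsewhere both bids give the same outcome.
$339.7: outcomes coincide → loss $0.
$2138.9: truthful payoff $796.6, deviation payoff $0 → loss $796.6.
$3126.8: outcomes coincide → loss $0.
$139.9: outcomes coincide → loss $0.
$2280.1: truthful payoff $655.4, deviation payoff $0 → loss $655.4.
$2068.7: truthful payoff $866.8, deviation payoff $0 → loss $866.8.
Total loss = $796.6 + $655.4 + $866.8 = $2318.8.
Because the price is fixed by the runner-up's bid, deviating from your value can only change a good outcome into a bad one — never the reverse.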